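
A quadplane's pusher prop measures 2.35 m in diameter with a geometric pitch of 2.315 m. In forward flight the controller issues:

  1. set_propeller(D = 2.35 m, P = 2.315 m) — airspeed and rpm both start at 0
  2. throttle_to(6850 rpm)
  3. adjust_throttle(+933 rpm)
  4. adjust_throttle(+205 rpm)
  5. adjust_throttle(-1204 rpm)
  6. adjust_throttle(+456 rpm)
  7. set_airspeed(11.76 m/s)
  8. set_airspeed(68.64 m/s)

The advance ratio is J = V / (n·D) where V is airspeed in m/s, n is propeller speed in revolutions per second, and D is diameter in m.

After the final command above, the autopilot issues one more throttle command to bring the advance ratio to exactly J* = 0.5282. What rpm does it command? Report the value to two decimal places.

set_propeller: D = 2.35 m, P = 2.315 m (p = P/D = 0.985106); state ← (V=0, rpm=0)
throttle_to(6850): rpm ← 6850
adjust_throttle(+933): rpm ← 6850 +933 = 7783
adjust_throttle(+205): rpm ← 7783 +205 = 7988
adjust_throttle(-1204): rpm ← 7988 -1204 = 6784
adjust_throttle(+456): rpm ← 6784 +456 = 7240
set_airspeed(11.76): V ← 11.76 m/s
set_airspeed(68.64): V ← 68.64 m/s
final state: V = 68.64 m/s, rpm = 7240 → n = rpm/60 = 120.666667 rev/s
target J* = 0.5282; solve J* = V/(n·D) for n: n = V/(J*·D) = 68.64/(0.5282 × 2.35) = 55.298203 rev/s
rpm = 60·n = 3317.892159

rpm = 3317.89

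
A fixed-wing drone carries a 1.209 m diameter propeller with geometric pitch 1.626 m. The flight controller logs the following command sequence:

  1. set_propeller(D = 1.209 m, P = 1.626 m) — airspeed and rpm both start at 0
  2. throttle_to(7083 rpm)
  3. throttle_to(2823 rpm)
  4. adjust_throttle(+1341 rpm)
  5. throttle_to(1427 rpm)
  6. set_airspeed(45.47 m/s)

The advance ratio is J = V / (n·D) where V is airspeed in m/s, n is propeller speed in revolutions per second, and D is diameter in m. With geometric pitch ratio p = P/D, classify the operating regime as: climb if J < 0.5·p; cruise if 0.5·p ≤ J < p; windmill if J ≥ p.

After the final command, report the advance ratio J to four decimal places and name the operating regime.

J = 1.5813, regime = windmill

set_propeller: D = 1.209 m, P = 1.626 m (p = P/D = 1.344913); state ← (V=0, rpm=0)
throttle_to(7083): rpm ← 7083
throttle_to(2823): rpm ← 2823
adjust_throttle(+1341): rpm ← 2823 +1341 = 4164
throttle_to(1427): rpm ← 1427
set_airspeed(45.47): V ← 45.47 m/s
final state: V = 45.47 m/s, rpm = 1427 → n = rpm/60 = 23.783333 rev/s
J = V / (n·D) = 45.47 / (23.783333 × 1.209) = 1.581342
regime bands: climb J<0.6725 | cruise [0.6725, 1.3449) | windmill J≥1.3449
J = 1.5813 → windmill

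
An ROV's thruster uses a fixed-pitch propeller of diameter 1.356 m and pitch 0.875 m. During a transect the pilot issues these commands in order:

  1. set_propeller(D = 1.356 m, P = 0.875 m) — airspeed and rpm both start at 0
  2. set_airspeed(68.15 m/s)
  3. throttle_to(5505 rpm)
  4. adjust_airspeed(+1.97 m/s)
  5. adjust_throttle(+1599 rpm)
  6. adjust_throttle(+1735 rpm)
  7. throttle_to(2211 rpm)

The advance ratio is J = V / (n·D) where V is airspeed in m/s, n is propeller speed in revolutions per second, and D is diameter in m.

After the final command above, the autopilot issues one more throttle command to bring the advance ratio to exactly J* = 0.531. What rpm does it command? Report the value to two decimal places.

set_propeller: D = 1.356 m, P = 0.875 m (p = P/D = 0.645280); state ← (V=0, rpm=0)
set_airspeed(68.15): V ← 68.15 m/s
throttle_to(5505): rpm ← 5505
adjust_airspeed(+1.97): V ← 68.15 +1.97 = 70.12 m/s
adjust_throttle(+1599): rpm ← 5505 +1599 = 7104
adjust_throttle(+1735): rpm ← 7104 +1735 = 8839
throttle_to(2211): rpm ← 2211
final state: V = 70.12 m/s, rpm = 2211 → n = rpm/60 = 36.850000 rev/s
target J* = 0.531; solve J* = V/(n·D) for n: n = V/(J*·D) = 70.12/(0.531 × 1.356) = 97.384020 rev/s
rpm = 60·n = 5843.041181

rpm = 5843.04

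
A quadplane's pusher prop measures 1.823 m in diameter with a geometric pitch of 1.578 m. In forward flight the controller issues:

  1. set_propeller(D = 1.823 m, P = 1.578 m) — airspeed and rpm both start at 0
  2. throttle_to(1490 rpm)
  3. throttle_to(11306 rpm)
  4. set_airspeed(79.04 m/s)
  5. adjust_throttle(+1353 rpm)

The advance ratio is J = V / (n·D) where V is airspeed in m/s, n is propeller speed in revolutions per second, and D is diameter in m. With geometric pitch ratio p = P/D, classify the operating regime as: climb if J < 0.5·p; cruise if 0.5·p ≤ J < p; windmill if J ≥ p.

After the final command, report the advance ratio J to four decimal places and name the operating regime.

set_propeller: D = 1.823 m, P = 1.578 m (p = P/D = 0.865606); state ← (V=0, rpm=0)
throttle_to(1490): rpm ← 1490
throttle_to(11306): rpm ← 11306
set_airspeed(79.04): V ← 79.04 m/s
adjust_throttle(+1353): rpm ← 11306 +1353 = 12659
final state: V = 79.04 m/s, rpm = 12659 → n = rpm/60 = 210.983333 rev/s
J = V / (n·D) = 79.04 / (210.983333 × 1.823) = 0.205500
regime bands: climb J<0.4328 | cruise [0.4328, 0.8656) | windmill J≥0.8656
J = 0.2055 → climb

J = 0.2055, regime = climb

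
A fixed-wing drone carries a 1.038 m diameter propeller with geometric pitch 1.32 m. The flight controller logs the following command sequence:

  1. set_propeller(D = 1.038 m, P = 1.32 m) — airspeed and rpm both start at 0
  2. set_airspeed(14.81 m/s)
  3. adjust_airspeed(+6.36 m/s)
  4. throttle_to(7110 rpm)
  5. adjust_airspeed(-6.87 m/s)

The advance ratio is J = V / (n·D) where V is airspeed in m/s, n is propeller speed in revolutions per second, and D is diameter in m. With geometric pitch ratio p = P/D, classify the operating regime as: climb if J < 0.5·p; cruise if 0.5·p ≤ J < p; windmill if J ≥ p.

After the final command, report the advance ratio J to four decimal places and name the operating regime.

J = 0.1163, regime = climb

set_propeller: D = 1.038 m, P = 1.32 m (p = P/D = 1.271676); state ← (V=0, rpm=0)
set_airspeed(14.81): V ← 14.81 m/s
adjust_airspeed(+6.36): V ← 14.81 +6.36 = 21.17 m/s
throttle_to(7110): rpm ← 7110
adjust_airspeed(-6.87): V ← 21.17 -6.87 = 14.3 m/s
final state: V = 14.3 m/s, rpm = 7110 → n = rpm/60 = 118.500000 rev/s
J = V / (n·D) = 14.3 / (118.500000 × 1.038) = 0.116257
regime bands: climb J<0.6358 | cruise [0.6358, 1.2717) | windmill J≥1.2717
J = 0.1163 → climb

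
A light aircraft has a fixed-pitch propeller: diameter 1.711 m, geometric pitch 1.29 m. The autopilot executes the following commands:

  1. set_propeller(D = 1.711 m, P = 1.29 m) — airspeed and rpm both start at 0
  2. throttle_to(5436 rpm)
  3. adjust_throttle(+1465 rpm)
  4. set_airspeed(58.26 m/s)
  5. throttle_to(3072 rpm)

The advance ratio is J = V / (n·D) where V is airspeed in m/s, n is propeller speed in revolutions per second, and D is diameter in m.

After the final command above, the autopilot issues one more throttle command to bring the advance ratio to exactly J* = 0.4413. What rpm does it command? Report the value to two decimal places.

rpm = 4629.54

set_propeller: D = 1.711 m, P = 1.29 m (p = P/D = 0.753945); state ← (V=0, rpm=0)
throttle_to(5436): rpm ← 5436
adjust_throttle(+1465): rpm ← 5436 +1465 = 6901
set_airspeed(58.26): V ← 58.26 m/s
throttle_to(3072): rpm ← 3072
final state: V = 58.26 m/s, rpm = 3072 → n = rpm/60 = 51.200000 rev/s
target J* = 0.4413; solve J* = V/(n·D) for n: n = V/(J*·D) = 58.26/(0.4413 × 1.711) = 77.158992 rev/s
rpm = 60·n = 4629.539497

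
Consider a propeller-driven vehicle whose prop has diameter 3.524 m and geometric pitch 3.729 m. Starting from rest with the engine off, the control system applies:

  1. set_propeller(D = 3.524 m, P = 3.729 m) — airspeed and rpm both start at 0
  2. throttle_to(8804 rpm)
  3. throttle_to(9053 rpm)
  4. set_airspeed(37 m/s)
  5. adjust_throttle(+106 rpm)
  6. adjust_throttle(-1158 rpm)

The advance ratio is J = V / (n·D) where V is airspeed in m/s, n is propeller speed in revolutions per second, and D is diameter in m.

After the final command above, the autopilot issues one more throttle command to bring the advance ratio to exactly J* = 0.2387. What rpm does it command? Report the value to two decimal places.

rpm = 2639.15

set_propeller: D = 3.524 m, P = 3.729 m (p = P/D = 1.058173); state ← (V=0, rpm=0)
throttle_to(8804): rpm ← 8804
throttle_to(9053): rpm ← 9053
set_airspeed(37): V ← 37 m/s
adjust_throttle(+106): rpm ← 9053 +106 = 9159
adjust_throttle(-1158): rpm ← 9159 -1158 = 8001
final state: V = 37 m/s, rpm = 8001 → n = rpm/60 = 133.350000 rev/s
target J* = 0.2387; solve J* = V/(n·D) for n: n = V/(J*·D) = 37/(0.2387 × 3.524) = 43.985892 rev/s
rpm = 60·n = 2639.153531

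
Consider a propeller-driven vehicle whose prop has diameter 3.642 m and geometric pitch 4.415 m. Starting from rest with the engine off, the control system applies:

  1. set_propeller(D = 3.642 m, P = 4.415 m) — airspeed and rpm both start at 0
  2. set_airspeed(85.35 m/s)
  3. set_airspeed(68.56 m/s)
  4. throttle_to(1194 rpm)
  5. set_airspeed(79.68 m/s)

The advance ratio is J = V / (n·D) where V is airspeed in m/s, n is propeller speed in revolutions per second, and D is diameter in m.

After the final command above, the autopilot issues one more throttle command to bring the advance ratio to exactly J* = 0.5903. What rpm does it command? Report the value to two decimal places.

set_propeller: D = 3.642 m, P = 4.415 m (p = P/D = 1.212246); state ← (V=0, rpm=0)
set_airspeed(85.35): V ← 85.35 m/s
set_airspeed(68.56): V ← 68.56 m/s
throttle_to(1194): rpm ← 1194
set_airspeed(79.68): V ← 79.68 m/s
final state: V = 79.68 m/s, rpm = 1194 → n = rpm/60 = 19.900000 rev/s
target J* = 0.5903; solve J* = V/(n·D) for n: n = V/(J*·D) = 79.68/(0.5903 × 3.642) = 37.062661 rev/s
rpm = 60·n = 2223.759678

rpm = 2223.76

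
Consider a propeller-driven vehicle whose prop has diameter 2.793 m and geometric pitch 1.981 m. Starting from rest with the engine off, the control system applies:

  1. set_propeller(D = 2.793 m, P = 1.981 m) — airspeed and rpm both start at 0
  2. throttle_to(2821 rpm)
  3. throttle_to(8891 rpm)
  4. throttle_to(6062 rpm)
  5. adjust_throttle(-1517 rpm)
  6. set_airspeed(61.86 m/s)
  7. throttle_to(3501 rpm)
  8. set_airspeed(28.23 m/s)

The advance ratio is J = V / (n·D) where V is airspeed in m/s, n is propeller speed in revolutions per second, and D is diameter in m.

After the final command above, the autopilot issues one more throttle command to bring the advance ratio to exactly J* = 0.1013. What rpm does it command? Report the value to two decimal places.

rpm = 5986.62

set_propeller: D = 2.793 m, P = 1.981 m (p = P/D = 0.709273); state ← (V=0, rpm=0)
throttle_to(2821): rpm ← 2821
throttle_to(8891): rpm ← 8891
throttle_to(6062): rpm ← 6062
adjust_throttle(-1517): rpm ← 6062 -1517 = 4545
set_airspeed(61.86): V ← 61.86 m/s
throttle_to(3501): rpm ← 3501
set_airspeed(28.23): V ← 28.23 m/s
final state: V = 28.23 m/s, rpm = 3501 → n = rpm/60 = 58.350000 rev/s
target J* = 0.1013; solve J* = V/(n·D) for n: n = V/(J*·D) = 28.23/(0.1013 × 2.793) = 99.777013 rev/s
rpm = 60·n = 5986.620761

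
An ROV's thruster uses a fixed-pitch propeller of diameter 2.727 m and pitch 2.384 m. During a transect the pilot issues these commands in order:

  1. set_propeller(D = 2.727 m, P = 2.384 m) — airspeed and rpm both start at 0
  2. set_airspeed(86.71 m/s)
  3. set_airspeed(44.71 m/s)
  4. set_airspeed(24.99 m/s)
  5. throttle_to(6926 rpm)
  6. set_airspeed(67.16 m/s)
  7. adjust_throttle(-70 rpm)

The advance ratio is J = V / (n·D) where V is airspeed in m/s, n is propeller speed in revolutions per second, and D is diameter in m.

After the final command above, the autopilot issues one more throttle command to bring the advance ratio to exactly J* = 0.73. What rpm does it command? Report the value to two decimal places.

rpm = 2024.20

set_propeller: D = 2.727 m, P = 2.384 m (p = P/D = 0.874221); state ← (V=0, rpm=0)
set_airspeed(86.71): V ← 86.71 m/s
set_airspeed(44.71): V ← 44.71 m/s
set_airspeed(24.99): V ← 24.99 m/s
throttle_to(6926): rpm ← 6926
set_airspeed(67.16): V ← 67.16 m/s
adjust_throttle(-70): rpm ← 6926 -70 = 6856
final state: V = 67.16 m/s, rpm = 6856 → n = rpm/60 = 114.266667 rev/s
target J* = 0.73; solve J* = V/(n·D) for n: n = V/(J*·D) = 67.16/(0.73 × 2.727) = 33.736707 rev/s
rpm = 60·n = 2024.202420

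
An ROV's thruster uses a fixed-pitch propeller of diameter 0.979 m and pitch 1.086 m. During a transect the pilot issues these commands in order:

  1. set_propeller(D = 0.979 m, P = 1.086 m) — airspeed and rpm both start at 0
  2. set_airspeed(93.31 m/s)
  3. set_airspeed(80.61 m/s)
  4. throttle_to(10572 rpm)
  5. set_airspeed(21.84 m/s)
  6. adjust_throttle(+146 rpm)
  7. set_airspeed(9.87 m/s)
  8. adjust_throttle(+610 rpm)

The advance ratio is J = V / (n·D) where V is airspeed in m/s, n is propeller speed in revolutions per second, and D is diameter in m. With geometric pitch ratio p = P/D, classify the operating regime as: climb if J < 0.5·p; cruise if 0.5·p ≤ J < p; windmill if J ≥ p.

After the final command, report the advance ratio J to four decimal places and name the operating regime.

J = 0.0534, regime = climb

set_propeller: D = 0.979 m, P = 1.086 m (p = P/D = 1.109295); state ← (V=0, rpm=0)
set_airspeed(93.31): V ← 93.31 m/s
set_airspeed(80.61): V ← 80.61 m/s
throttle_to(10572): rpm ← 10572
set_airspeed(21.84): V ← 21.84 m/s
adjust_throttle(+146): rpm ← 10572 +146 = 10718
set_airspeed(9.87): V ← 9.87 m/s
adjust_throttle(+610): rpm ← 10718 +610 = 11328
final state: V = 9.87 m/s, rpm = 11328 → n = rpm/60 = 188.800000 rev/s
J = V / (n·D) = 9.87 / (188.800000 × 0.979) = 0.053399
regime bands: climb J<0.5546 | cruise [0.5546, 1.1093) | windmill J≥1.1093
J = 0.0534 → climb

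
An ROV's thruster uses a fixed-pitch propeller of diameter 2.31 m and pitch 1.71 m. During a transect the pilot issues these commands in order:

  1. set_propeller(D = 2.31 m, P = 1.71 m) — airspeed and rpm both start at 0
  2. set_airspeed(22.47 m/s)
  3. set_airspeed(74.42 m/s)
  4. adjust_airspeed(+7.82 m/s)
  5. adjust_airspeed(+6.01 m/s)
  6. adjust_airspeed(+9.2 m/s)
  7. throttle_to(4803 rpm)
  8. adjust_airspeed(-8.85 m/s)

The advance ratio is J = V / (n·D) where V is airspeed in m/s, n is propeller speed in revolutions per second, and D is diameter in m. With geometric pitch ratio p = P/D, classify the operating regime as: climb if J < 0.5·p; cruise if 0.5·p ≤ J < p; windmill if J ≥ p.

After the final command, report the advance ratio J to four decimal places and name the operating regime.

set_propeller: D = 2.31 m, P = 1.71 m (p = P/D = 0.740260); state ← (V=0, rpm=0)
set_airspeed(22.47): V ← 22.47 m/s
set_airspeed(74.42): V ← 74.42 m/s
adjust_airspeed(+7.82): V ← 74.42 +7.82 = 82.24 m/s
adjust_airspeed(+6.01): V ← 82.24 +6.01 = 88.25 m/s
adjust_airspeed(+9.2): V ← 88.25 +9.2 = 97.45 m/s
throttle_to(4803): rpm ← 4803
adjust_airspeed(-8.85): V ← 97.45 -8.85 = 88.6 m/s
final state: V = 88.6 m/s, rpm = 4803 → n = rpm/60 = 80.050000 rev/s
J = V / (n·D) = 88.6 / (80.050000 × 2.31) = 0.479138
regime bands: climb J<0.3701 | cruise [0.3701, 0.7403) | windmill J≥0.7403
J = 0.4791 → cruise

J = 0.4791, regime = cruise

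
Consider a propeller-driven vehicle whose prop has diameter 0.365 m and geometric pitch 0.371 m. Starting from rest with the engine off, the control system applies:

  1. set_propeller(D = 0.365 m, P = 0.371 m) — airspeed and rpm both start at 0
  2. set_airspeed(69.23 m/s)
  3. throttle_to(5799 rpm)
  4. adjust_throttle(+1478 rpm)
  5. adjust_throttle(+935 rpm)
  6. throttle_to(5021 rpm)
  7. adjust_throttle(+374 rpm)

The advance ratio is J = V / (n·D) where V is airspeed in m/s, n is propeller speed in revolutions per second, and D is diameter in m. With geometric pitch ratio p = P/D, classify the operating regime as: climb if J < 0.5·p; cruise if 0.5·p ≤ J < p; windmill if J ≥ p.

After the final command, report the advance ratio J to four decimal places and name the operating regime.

J = 2.1094, regime = windmill

set_propeller: D = 0.365 m, P = 0.371 m (p = P/D = 1.016438); state ← (V=0, rpm=0)
set_airspeed(69.23): V ← 69.23 m/s
throttle_to(5799): rpm ← 5799
adjust_throttle(+1478): rpm ← 5799 +1478 = 7277
adjust_throttle(+935): rpm ← 7277 +935 = 8212
throttle_to(5021): rpm ← 5021
adjust_throttle(+374): rpm ← 5021 +374 = 5395
final state: V = 69.23 m/s, rpm = 5395 → n = rpm/60 = 89.916667 rev/s
J = V / (n·D) = 69.23 / (89.916667 × 0.365) = 2.109411
regime bands: climb J<0.5082 | cruise [0.5082, 1.0164) | windmill J≥1.0164
J = 2.1094 → windmill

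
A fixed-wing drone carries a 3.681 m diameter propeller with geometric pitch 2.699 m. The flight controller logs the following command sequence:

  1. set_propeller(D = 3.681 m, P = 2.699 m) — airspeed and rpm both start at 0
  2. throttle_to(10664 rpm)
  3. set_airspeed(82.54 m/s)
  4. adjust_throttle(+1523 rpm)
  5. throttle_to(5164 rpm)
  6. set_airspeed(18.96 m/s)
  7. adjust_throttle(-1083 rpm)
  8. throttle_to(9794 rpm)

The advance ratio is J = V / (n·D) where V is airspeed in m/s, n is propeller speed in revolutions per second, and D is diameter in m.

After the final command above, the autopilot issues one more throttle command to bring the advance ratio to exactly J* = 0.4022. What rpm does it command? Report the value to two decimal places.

rpm = 768.39

set_propeller: D = 3.681 m, P = 2.699 m (p = P/D = 0.733225); state ← (V=0, rpm=0)
throttle_to(10664): rpm ← 10664
set_airspeed(82.54): V ← 82.54 m/s
adjust_throttle(+1523): rpm ← 10664 +1523 = 12187
throttle_to(5164): rpm ← 5164
set_airspeed(18.96): V ← 18.96 m/s
adjust_throttle(-1083): rpm ← 5164 -1083 = 4081
throttle_to(9794): rpm ← 9794
final state: V = 18.96 m/s, rpm = 9794 → n = rpm/60 = 163.233333 rev/s
target J* = 0.4022; solve J* = V/(n·D) for n: n = V/(J*·D) = 18.96/(0.4022 × 3.681) = 12.806500 rev/s
rpm = 60·n = 768.389992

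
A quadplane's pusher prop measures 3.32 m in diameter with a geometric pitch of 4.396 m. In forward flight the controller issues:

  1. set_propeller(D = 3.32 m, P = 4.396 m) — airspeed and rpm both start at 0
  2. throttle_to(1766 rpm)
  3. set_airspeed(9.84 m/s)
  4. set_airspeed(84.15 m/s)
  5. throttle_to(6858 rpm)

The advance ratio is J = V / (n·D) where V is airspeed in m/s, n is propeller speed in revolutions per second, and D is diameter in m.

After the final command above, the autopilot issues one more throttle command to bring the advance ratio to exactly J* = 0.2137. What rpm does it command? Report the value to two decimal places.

rpm = 7116.44

set_propeller: D = 3.32 m, P = 4.396 m (p = P/D = 1.324096); state ← (V=0, rpm=0)
throttle_to(1766): rpm ← 1766
set_airspeed(9.84): V ← 9.84 m/s
set_airspeed(84.15): V ← 84.15 m/s
throttle_to(6858): rpm ← 6858
final state: V = 84.15 m/s, rpm = 6858 → n = rpm/60 = 114.300000 rev/s
target J* = 0.2137; solve J* = V/(n·D) for n: n = V/(J*·D) = 84.15/(0.2137 × 3.32) = 118.607326 rev/s
rpm = 60·n = 7116.439553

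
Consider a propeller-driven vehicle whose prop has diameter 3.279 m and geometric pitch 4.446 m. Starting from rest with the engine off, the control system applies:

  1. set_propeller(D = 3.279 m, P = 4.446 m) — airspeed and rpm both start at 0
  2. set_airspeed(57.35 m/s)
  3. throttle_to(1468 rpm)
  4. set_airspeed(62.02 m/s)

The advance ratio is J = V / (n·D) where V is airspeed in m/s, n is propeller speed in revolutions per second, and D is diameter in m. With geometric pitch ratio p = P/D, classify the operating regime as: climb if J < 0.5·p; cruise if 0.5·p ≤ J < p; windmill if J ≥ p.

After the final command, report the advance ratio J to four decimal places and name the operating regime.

set_propeller: D = 3.279 m, P = 4.446 m (p = P/D = 1.355901); state ← (V=0, rpm=0)
set_airspeed(57.35): V ← 57.35 m/s
throttle_to(1468): rpm ← 1468
set_airspeed(62.02): V ← 62.02 m/s
final state: V = 62.02 m/s, rpm = 1468 → n = rpm/60 = 24.466667 rev/s
J = V / (n·D) = 62.02 / (24.466667 × 3.279) = 0.773064
regime bands: climb J<0.6780 | cruise [0.6780, 1.3559) | windmill J≥1.3559
J = 0.7731 → cruise

J = 0.7731, regime = cruise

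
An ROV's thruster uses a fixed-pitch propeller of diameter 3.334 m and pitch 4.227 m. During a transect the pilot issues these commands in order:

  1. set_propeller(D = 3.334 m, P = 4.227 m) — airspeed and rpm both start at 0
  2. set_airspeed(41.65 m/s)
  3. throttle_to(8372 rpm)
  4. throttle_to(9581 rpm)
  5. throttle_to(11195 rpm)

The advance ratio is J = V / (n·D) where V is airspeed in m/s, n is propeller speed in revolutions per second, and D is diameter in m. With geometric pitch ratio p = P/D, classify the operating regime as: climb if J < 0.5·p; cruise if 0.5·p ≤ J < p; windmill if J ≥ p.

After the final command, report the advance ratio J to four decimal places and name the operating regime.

J = 0.0670, regime = climb

set_propeller: D = 3.334 m, P = 4.227 m (p = P/D = 1.267846); state ← (V=0, rpm=0)
set_airspeed(41.65): V ← 41.65 m/s
throttle_to(8372): rpm ← 8372
throttle_to(9581): rpm ← 9581
throttle_to(11195): rpm ← 11195
final state: V = 41.65 m/s, rpm = 11195 → n = rpm/60 = 186.583333 rev/s
J = V / (n·D) = 41.65 / (186.583333 × 3.334) = 0.066954
regime bands: climb J<0.6339 | cruise [0.6339, 1.2678) | windmill J≥1.2678
J = 0.0670 → climb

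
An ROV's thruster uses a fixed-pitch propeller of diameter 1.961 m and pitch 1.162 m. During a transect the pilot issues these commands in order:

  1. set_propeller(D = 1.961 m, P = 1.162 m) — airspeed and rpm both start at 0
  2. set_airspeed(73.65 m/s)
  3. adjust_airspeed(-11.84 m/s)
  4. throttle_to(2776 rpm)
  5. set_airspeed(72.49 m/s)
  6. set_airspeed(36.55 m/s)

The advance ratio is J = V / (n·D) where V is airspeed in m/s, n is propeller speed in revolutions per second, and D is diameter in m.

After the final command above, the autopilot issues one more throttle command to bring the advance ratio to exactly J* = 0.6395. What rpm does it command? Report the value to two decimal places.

set_propeller: D = 1.961 m, P = 1.162 m (p = P/D = 0.592555); state ← (V=0, rpm=0)
set_airspeed(73.65): V ← 73.65 m/s
adjust_airspeed(-11.84): V ← 73.65 -11.84 = 61.81 m/s
throttle_to(2776): rpm ← 2776
set_airspeed(72.49): V ← 72.49 m/s
set_airspeed(36.55): V ← 36.55 m/s
final state: V = 36.55 m/s, rpm = 2776 → n = rpm/60 = 46.266667 rev/s
target J* = 0.6395; solve J* = V/(n·D) for n: n = V/(J*·D) = 36.55/(0.6395 × 1.961) = 29.145348 rev/s
rpm = 60·n = 1748.720854

rpm = 1748.72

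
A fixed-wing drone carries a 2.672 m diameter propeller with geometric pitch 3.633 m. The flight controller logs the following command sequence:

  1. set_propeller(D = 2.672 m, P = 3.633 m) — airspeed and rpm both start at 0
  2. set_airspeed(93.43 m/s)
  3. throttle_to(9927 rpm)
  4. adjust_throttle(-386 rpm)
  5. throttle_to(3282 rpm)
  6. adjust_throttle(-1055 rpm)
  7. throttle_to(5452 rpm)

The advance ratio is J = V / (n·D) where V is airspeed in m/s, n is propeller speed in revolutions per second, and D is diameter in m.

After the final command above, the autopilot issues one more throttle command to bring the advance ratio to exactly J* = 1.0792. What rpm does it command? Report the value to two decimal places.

rpm = 1944.01

set_propeller: D = 2.672 m, P = 3.633 m (p = P/D = 1.359656); state ← (V=0, rpm=0)
set_airspeed(93.43): V ← 93.43 m/s
throttle_to(9927): rpm ← 9927
adjust_throttle(-386): rpm ← 9927 -386 = 9541
throttle_to(3282): rpm ← 3282
adjust_throttle(-1055): rpm ← 3282 -1055 = 2227
throttle_to(5452): rpm ← 5452
final state: V = 93.43 m/s, rpm = 5452 → n = rpm/60 = 90.866667 rev/s
target J* = 1.0792; solve J* = V/(n·D) for n: n = V/(J*·D) = 93.43/(1.0792 × 2.672) = 32.400220 rev/s
rpm = 60·n = 1944.013197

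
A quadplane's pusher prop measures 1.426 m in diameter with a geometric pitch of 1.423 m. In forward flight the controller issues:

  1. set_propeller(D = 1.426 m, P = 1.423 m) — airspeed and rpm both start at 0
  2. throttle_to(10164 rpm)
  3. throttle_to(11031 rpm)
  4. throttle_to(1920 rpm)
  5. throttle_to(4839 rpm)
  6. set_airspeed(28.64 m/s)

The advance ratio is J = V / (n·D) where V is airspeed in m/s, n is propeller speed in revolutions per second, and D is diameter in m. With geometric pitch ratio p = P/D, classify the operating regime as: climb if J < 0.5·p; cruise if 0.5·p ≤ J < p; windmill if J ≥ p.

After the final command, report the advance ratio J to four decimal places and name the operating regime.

set_propeller: D = 1.426 m, P = 1.423 m (p = P/D = 0.997896); state ← (V=0, rpm=0)
throttle_to(10164): rpm ← 10164
throttle_to(11031): rpm ← 11031
throttle_to(1920): rpm ← 1920
throttle_to(4839): rpm ← 4839
set_airspeed(28.64): V ← 28.64 m/s
final state: V = 28.64 m/s, rpm = 4839 → n = rpm/60 = 80.650000 rev/s
J = V / (n·D) = 28.64 / (80.650000 × 1.426) = 0.249029
regime bands: climb J<0.4989 | cruise [0.4989, 0.9979) | windmill J≥0.9979
J = 0.2490 → climb

J = 0.2490, regime = climb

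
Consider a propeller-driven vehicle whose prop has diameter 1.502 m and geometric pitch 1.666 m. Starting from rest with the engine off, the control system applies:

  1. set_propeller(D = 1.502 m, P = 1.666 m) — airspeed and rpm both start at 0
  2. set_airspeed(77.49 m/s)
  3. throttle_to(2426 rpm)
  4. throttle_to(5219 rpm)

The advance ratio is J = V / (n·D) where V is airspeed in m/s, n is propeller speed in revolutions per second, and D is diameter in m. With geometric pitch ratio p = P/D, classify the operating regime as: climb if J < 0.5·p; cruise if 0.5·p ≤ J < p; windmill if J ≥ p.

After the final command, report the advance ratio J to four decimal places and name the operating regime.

set_propeller: D = 1.502 m, P = 1.666 m (p = P/D = 1.109188); state ← (V=0, rpm=0)
set_airspeed(77.49): V ← 77.49 m/s
throttle_to(2426): rpm ← 2426
throttle_to(5219): rpm ← 5219
final state: V = 77.49 m/s, rpm = 5219 → n = rpm/60 = 86.983333 rev/s
J = V / (n·D) = 77.49 / (86.983333 × 1.502) = 0.593116
regime bands: climb J<0.5546 | cruise [0.5546, 1.1092) | windmill J≥1.1092
J = 0.5931 → cruise

J = 0.5931, regime = cruise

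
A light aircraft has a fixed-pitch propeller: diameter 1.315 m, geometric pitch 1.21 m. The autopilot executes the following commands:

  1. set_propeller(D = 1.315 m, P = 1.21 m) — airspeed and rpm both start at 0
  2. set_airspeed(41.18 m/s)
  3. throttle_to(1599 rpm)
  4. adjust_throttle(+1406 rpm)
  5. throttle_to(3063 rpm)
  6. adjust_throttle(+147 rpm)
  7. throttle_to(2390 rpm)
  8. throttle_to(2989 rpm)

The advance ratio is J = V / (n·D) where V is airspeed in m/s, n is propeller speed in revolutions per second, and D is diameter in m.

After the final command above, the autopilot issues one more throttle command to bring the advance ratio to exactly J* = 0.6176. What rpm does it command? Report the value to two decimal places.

set_propeller: D = 1.315 m, P = 1.21 m (p = P/D = 0.920152); state ← (V=0, rpm=0)
set_airspeed(41.18): V ← 41.18 m/s
throttle_to(1599): rpm ← 1599
adjust_throttle(+1406): rpm ← 1599 +1406 = 3005
throttle_to(3063): rpm ← 3063
adjust_throttle(+147): rpm ← 3063 +147 = 3210
throttle_to(2390): rpm ← 2390
throttle_to(2989): rpm ← 2989
final state: V = 41.18 m/s, rpm = 2989 → n = rpm/60 = 49.816667 rev/s
target J* = 0.6176; solve J* = V/(n·D) for n: n = V/(J*·D) = 41.18/(0.6176 × 1.315) = 50.705294 rev/s
rpm = 60·n = 3042.317619

rpm = 3042.32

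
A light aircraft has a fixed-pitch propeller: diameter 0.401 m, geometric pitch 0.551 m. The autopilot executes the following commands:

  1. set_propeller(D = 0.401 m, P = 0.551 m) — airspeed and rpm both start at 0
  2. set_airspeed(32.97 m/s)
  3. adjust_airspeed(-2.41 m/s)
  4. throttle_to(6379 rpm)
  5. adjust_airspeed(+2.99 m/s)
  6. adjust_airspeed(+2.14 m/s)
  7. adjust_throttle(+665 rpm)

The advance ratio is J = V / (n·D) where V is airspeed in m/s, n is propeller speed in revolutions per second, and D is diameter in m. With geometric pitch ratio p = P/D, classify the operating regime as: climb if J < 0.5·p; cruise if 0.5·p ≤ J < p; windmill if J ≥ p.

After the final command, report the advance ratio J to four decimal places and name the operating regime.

set_propeller: D = 0.401 m, P = 0.551 m (p = P/D = 1.374065); state ← (V=0, rpm=0)
set_airspeed(32.97): V ← 32.97 m/s
adjust_airspeed(-2.41): V ← 32.97 -2.41 = 30.56 m/s
throttle_to(6379): rpm ← 6379
adjust_airspeed(+2.99): V ← 30.56 +2.99 = 33.55 m/s
adjust_airspeed(+2.14): V ← 33.55 +2.14 = 35.69 m/s
adjust_throttle(+665): rpm ← 6379 +665 = 7044
final state: V = 35.69 m/s, rpm = 7044 → n = rpm/60 = 117.400000 rev/s
J = V / (n·D) = 35.69 / (117.400000 × 0.401) = 0.758113
regime bands: climb J<0.6870 | cruise [0.6870, 1.3741) | windmill J≥1.3741
J = 0.7581 → cruise

J = 0.7581, regime = cruise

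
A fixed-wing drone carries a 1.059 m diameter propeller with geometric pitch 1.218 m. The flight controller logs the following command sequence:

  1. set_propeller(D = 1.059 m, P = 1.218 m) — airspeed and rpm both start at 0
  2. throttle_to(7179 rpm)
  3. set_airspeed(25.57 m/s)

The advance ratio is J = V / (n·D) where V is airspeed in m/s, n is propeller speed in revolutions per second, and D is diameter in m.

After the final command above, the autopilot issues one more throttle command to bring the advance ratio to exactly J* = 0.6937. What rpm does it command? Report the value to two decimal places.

set_propeller: D = 1.059 m, P = 1.218 m (p = P/D = 1.150142); state ← (V=0, rpm=0)
throttle_to(7179): rpm ← 7179
set_airspeed(25.57): V ← 25.57 m/s
final state: V = 25.57 m/s, rpm = 7179 → n = rpm/60 = 119.650000 rev/s
target J* = 0.6937; solve J* = V/(n·D) for n: n = V/(J*·D) = 25.57/(0.6937 × 1.059) = 34.806718 rev/s
rpm = 60·n = 2088.403074

rpm = 2088.40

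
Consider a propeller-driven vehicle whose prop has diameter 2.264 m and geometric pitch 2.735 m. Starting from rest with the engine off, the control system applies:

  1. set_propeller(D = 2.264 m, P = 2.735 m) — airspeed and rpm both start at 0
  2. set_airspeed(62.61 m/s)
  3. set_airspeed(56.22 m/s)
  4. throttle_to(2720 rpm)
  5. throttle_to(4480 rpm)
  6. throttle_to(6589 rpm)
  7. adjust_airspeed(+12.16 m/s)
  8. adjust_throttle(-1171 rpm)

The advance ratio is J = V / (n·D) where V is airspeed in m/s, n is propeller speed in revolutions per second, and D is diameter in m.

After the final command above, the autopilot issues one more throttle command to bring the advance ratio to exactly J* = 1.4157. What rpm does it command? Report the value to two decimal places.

set_propeller: D = 2.264 m, P = 2.735 m (p = P/D = 1.208039); state ← (V=0, rpm=0)
set_airspeed(62.61): V ← 62.61 m/s
set_airspeed(56.22): V ← 56.22 m/s
throttle_to(2720): rpm ← 2720
throttle_to(4480): rpm ← 4480
throttle_to(6589): rpm ← 6589
adjust_airspeed(+12.16): V ← 56.22 +12.16 = 68.38 m/s
adjust_throttle(-1171): rpm ← 6589 -1171 = 5418
final state: V = 68.38 m/s, rpm = 5418 → n = rpm/60 = 90.300000 rev/s
target J* = 1.4157; solve J* = V/(n·D) for n: n = V/(J*·D) = 68.38/(1.4157 × 2.264) = 21.334450 rev/s
rpm = 60·n = 1280.066972

rpm = 1280.07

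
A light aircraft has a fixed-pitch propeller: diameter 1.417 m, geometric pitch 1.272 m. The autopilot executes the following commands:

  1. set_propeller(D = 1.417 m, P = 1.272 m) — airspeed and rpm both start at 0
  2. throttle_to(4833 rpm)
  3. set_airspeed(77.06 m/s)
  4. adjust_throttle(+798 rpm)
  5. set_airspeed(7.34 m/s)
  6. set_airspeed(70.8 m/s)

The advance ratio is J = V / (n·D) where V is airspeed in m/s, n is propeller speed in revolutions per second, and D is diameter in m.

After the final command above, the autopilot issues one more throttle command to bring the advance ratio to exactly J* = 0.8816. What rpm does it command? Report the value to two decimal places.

rpm = 3400.50

set_propeller: D = 1.417 m, P = 1.272 m (p = P/D = 0.897671); state ← (V=0, rpm=0)
throttle_to(4833): rpm ← 4833
set_airspeed(77.06): V ← 77.06 m/s
adjust_throttle(+798): rpm ← 4833 +798 = 5631
set_airspeed(7.34): V ← 7.34 m/s
set_airspeed(70.8): V ← 70.8 m/s
final state: V = 70.8 m/s, rpm = 5631 → n = rpm/60 = 93.850000 rev/s
target J* = 0.8816; solve J* = V/(n·D) for n: n = V/(J*·D) = 70.8/(0.8816 × 1.417) = 56.675039 rev/s
rpm = 60·n = 3400.502327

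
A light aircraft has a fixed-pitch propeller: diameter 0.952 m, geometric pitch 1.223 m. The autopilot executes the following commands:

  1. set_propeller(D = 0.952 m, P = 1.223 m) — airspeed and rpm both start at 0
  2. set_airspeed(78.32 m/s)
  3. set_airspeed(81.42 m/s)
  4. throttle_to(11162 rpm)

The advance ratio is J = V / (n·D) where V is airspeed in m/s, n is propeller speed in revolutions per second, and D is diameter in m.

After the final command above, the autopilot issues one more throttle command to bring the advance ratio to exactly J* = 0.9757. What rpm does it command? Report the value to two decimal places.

set_propeller: D = 0.952 m, P = 1.223 m (p = P/D = 1.284664); state ← (V=0, rpm=0)
set_airspeed(78.32): V ← 78.32 m/s
set_airspeed(81.42): V ← 81.42 m/s
throttle_to(11162): rpm ← 11162
final state: V = 81.42 m/s, rpm = 11162 → n = rpm/60 = 186.033333 rev/s
target J* = 0.9757; solve J* = V/(n·D) for n: n = V/(J*·D) = 81.42/(0.9757 × 0.952) = 87.655232 rev/s
rpm = 60·n = 5259.313934

rpm = 5259.31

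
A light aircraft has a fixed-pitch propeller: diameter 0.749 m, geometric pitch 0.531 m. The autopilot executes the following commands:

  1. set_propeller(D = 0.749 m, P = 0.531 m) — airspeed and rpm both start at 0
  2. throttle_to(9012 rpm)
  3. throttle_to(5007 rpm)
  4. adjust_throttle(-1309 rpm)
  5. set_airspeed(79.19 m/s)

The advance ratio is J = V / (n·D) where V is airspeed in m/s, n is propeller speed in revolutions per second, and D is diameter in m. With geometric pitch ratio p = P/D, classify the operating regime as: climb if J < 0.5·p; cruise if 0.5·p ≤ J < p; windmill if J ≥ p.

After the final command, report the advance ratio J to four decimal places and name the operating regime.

J = 1.7154, regime = windmill

set_propeller: D = 0.749 m, P = 0.531 m (p = P/D = 0.708945); state ← (V=0, rpm=0)
throttle_to(9012): rpm ← 9012
throttle_to(5007): rpm ← 5007
adjust_throttle(-1309): rpm ← 5007 -1309 = 3698
set_airspeed(79.19): V ← 79.19 m/s
final state: V = 79.19 m/s, rpm = 3698 → n = rpm/60 = 61.633333 rev/s
J = V / (n·D) = 79.19 / (61.633333 × 0.749) = 1.715429
regime bands: climb J<0.3545 | cruise [0.3545, 0.7089) | windmill J≥0.7089
J = 1.7154 → windmill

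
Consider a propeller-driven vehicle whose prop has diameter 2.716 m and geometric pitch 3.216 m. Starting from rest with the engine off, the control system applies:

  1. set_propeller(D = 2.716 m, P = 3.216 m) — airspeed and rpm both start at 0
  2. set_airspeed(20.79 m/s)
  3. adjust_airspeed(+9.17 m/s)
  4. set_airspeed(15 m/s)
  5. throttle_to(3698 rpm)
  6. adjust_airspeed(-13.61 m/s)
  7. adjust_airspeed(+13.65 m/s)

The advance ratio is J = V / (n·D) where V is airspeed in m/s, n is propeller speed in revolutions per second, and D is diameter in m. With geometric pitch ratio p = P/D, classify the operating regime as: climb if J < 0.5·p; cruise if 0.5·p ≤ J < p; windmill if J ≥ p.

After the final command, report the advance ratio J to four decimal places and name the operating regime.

J = 0.0898, regime = climb

set_propeller: D = 2.716 m, P = 3.216 m (p = P/D = 1.184094); state ← (V=0, rpm=0)
set_airspeed(20.79): V ← 20.79 m/s
adjust_airspeed(+9.17): V ← 20.79 +9.17 = 29.96 m/s
set_airspeed(15): V ← 15 m/s
throttle_to(3698): rpm ← 3698
adjust_airspeed(-13.61): V ← 15 -13.61 = 1.39 m/s
adjust_airspeed(+13.65): V ← 1.39 +13.65 = 15.04 m/s
final state: V = 15.04 m/s, rpm = 3698 → n = rpm/60 = 61.633333 rev/s
J = V / (n·D) = 15.04 / (61.633333 × 2.716) = 0.089847
regime bands: climb J<0.5920 | cruise [0.5920, 1.1841) | windmill J≥1.1841
J = 0.0898 → climb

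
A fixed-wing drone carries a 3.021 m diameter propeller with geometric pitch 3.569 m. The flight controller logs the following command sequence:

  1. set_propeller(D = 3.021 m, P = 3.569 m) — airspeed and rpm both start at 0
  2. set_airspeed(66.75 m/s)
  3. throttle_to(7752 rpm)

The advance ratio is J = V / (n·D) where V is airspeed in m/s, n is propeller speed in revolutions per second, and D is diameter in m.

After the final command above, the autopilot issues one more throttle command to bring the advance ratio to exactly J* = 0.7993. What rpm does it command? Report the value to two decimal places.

rpm = 1658.60

set_propeller: D = 3.021 m, P = 3.569 m (p = P/D = 1.181397); state ← (V=0, rpm=0)
set_airspeed(66.75): V ← 66.75 m/s
throttle_to(7752): rpm ← 7752
final state: V = 66.75 m/s, rpm = 7752 → n = rpm/60 = 129.200000 rev/s
target J* = 0.7993; solve J* = V/(n·D) for n: n = V/(J*·D) = 66.75/(0.7993 × 3.021) = 27.643354 rev/s
rpm = 60·n = 1658.601226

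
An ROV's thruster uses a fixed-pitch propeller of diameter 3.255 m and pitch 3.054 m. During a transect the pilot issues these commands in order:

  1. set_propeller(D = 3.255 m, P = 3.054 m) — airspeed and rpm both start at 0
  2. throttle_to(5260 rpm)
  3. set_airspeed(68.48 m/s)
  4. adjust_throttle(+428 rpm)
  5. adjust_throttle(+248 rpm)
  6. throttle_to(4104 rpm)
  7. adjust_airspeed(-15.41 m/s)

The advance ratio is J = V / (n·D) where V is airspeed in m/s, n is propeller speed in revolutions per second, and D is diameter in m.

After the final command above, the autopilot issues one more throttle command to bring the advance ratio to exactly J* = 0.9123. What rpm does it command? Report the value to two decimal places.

set_propeller: D = 3.255 m, P = 3.054 m (p = P/D = 0.938249); state ← (V=0, rpm=0)
throttle_to(5260): rpm ← 5260
set_airspeed(68.48): V ← 68.48 m/s
adjust_throttle(+428): rpm ← 5260 +428 = 5688
adjust_throttle(+248): rpm ← 5688 +248 = 5936
throttle_to(4104): rpm ← 4104
adjust_airspeed(-15.41): V ← 68.48 -15.41 = 53.07 m/s
final state: V = 53.07 m/s, rpm = 4104 → n = rpm/60 = 68.400000 rev/s
target J* = 0.9123; solve J* = V/(n·D) for n: n = V/(J*·D) = 53.07/(0.9123 × 3.255) = 17.871476 rev/s
rpm = 60·n = 1072.288554

rpm = 1072.29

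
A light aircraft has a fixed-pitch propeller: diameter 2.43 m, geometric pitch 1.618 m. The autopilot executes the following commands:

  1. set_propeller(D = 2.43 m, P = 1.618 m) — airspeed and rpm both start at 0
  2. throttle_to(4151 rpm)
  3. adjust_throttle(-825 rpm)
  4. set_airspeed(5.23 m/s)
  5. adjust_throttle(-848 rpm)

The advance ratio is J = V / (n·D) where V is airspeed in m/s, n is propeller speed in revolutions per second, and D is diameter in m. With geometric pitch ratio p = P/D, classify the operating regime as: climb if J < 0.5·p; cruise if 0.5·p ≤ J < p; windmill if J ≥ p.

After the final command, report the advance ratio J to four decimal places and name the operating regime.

J = 0.0521, regime = climb

set_propeller: D = 2.43 m, P = 1.618 m (p = P/D = 0.665844); state ← (V=0, rpm=0)
throttle_to(4151): rpm ← 4151
adjust_throttle(-825): rpm ← 4151 -825 = 3326
set_airspeed(5.23): V ← 5.23 m/s
adjust_throttle(-848): rpm ← 3326 -848 = 2478
final state: V = 5.23 m/s, rpm = 2478 → n = rpm/60 = 41.300000 rev/s
J = V / (n·D) = 5.23 / (41.300000 × 2.43) = 0.052113
regime bands: climb J<0.3329 | cruise [0.3329, 0.6658) | windmill J≥0.6658
J = 0.0521 → climb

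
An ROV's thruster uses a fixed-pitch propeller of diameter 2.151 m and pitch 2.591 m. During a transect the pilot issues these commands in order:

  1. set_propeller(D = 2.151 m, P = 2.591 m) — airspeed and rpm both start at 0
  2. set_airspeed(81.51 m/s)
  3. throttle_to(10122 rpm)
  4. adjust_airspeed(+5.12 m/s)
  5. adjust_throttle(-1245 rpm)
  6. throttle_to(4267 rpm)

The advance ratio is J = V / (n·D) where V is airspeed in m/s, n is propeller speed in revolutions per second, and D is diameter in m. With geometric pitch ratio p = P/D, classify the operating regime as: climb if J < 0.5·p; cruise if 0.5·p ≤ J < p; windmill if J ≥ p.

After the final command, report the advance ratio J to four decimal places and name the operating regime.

set_propeller: D = 2.151 m, P = 2.591 m (p = P/D = 1.204556); state ← (V=0, rpm=0)
set_airspeed(81.51): V ← 81.51 m/s
throttle_to(10122): rpm ← 10122
adjust_airspeed(+5.12): V ← 81.51 +5.12 = 86.63 m/s
adjust_throttle(-1245): rpm ← 10122 -1245 = 8877
throttle_to(4267): rpm ← 4267
final state: V = 86.63 m/s, rpm = 4267 → n = rpm/60 = 71.116667 rev/s
J = V / (n·D) = 86.63 / (71.116667 × 2.151) = 0.566313
regime bands: climb J<0.6023 | cruise [0.6023, 1.2046) | windmill J≥1.2046
J = 0.5663 → climb

J = 0.5663, regime = climb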